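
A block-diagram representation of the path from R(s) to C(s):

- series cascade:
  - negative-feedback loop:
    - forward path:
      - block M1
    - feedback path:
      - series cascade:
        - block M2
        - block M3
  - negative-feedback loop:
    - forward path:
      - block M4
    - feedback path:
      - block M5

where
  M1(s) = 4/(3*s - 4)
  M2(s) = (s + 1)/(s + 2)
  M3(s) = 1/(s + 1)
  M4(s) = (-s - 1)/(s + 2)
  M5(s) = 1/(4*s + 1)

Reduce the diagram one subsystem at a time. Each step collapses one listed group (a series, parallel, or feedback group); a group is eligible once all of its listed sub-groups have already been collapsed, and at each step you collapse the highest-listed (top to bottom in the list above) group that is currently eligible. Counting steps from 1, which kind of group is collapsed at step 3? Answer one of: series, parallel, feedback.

Step 1: combine M2, M3 in series
Step 2: collapse the loop (M1 forward, (M2*M3) return)
Step 3: feedback reduction of M4, M5
Step 4: multiply [M1/(1+M1*(M2*M3))], [M4/(1+M4*M5)] (series)
At step 3 the group reduced is feedback.

Hence the answer: feedback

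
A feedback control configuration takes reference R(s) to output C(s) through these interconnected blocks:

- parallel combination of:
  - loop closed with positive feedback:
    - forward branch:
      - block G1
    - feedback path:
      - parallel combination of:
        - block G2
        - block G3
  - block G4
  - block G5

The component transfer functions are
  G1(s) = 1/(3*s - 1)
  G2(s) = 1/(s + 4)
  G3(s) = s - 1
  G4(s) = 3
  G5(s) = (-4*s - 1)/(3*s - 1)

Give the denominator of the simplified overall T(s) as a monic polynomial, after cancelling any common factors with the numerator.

The answer is s^3 + 11*s^2/3 - 11*s/6 + 1/6.

Reasoning:
Step 1: reduce the parallel group G2, G3: (s^2 + 3*s - 3)/(s + 4)
Step 2: apply the feedback formula to G1, (G2+G3): (s + 4)/(2*s^2 + 8*s - 1)
Step 3: add [G1/(1-G1*(G2+G3))], G4, G5 (parallel): (10*s^3 + 35*s^2 - 26*s)/(6*s^3 + 22*s^2 - 11*s + 1)
The result of step 3 is T(s) in lowest terms. Its denominator has leading coefficient 6; dividing the denominator through by 6 makes it monic.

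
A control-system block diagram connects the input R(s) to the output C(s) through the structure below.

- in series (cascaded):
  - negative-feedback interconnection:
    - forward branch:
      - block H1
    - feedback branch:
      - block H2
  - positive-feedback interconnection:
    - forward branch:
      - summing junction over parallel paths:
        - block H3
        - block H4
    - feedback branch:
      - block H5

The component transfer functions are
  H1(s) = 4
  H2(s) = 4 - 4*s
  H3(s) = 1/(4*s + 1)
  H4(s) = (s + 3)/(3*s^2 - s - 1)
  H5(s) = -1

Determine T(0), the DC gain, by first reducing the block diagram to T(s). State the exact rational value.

Step 1 - close the feedback loop around H1, H2 = (-4)/(16*s - 17)
Step 2 - reduce the parallel group H3, H4 = (7*s^2 + 12*s + 2)/(12*s^3 - s^2 - 5*s - 1)
Step 3 - close the feedback loop around (H3+H4), H5 = (7*s^2 + 12*s + 2)/(12*s^3 + 6*s^2 + 7*s + 1)
Step 4 - series reduction of [H1/(1+H1*H2)], [(H3+H4)/(1-(H3+H4)*H5)] = (-28*s^2 - 48*s - 8)/(192*s^4 - 108*s^3 + 10*s^2 - 103*s - 17)
Evaluating the step-4 result (the overall T(s)) at s = 0 gives T(0) = -8/(-17) = 8/17.

Hence the answer: 8/17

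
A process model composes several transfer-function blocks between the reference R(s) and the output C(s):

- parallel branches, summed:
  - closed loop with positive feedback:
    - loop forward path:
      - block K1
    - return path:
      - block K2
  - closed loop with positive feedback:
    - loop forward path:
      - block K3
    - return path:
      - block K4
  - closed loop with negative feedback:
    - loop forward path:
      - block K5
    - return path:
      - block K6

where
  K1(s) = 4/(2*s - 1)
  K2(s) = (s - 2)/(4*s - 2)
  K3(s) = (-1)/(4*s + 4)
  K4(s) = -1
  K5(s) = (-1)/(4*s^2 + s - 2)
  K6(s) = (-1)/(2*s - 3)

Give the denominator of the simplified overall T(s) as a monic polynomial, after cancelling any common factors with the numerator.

1. close the feedback loop around K1, K2; result (8*s - 4)/(4*s^2 - 6*s + 5)
2. close the feedback loop around K3, K4; result (-1)/(4*s + 3)
3. apply the feedback formula to K5, K6; result (3 - 2*s)/(8*s^3 - 10*s^2 - 7*s + 7)
4. combine [K1/(1-K1*K2)], [K3/(1-K3*K4)], [K5/(1+K5*K6)] in parallel; result (224*s^5 - 200*s^4 - 400*s^3 + 228*s^2 + 193*s - 74)/(128*s^6 - 256*s^5 + 24*s^4 + 296*s^3 - 248*s^2 - 91*s + 105)
T(s) is the step-4 result (common factors already cancelled). Leading coefficient of the denominator: 128. Divide through by 128 for the monic polynomial.

Final answer: s^6 - 2*s^5 + 3*s^4/16 + 37*s^3/16 - 31*s^2/16 - 91*s/128 + 105/128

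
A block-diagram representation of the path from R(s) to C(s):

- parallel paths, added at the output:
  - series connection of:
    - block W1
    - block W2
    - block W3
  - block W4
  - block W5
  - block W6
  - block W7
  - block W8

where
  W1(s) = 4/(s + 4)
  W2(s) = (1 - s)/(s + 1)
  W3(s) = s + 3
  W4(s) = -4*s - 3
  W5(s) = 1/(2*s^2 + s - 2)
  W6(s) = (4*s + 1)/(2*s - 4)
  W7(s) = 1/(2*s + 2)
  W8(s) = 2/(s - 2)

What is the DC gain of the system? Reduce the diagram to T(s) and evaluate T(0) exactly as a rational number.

The answer is -5/4.

Reasoning:
Step 1. combine W1, W2, W3 in series -> (-4*s^2 - 8*s + 12)/(s^2 + 5*s + 4)
Step 2. add (W1*W2*W3), W4, W5, W6, W7, W8 (parallel) -> (-16*s^6 - 76*s^5 + 94*s^4 + 524*s^3 + 117*s^2 - 398*s - 40)/(4*s^5 + 14*s^4 - 22*s^3 - 56*s^2 + 8*s + 32)
The step-2 result is T(s). Setting s = 0: T(0) = -40/32 = -5/4.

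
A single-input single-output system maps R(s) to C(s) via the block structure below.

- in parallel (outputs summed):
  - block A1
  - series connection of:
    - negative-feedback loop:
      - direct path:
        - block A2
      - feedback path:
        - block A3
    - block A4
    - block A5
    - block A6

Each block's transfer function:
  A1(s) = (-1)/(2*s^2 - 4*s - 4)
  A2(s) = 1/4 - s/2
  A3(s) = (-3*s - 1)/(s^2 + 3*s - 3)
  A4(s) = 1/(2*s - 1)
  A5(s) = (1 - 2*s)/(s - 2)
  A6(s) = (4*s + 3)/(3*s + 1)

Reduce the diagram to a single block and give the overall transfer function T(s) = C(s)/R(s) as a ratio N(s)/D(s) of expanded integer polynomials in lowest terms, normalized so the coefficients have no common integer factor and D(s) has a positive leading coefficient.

Answer: (16*s^6 + 20*s^5 - 208*s^4 - 33*s^3 + 276*s^2 - 19*s - 62)/(60*s^6 - 154*s^5 - 280*s^4 + 610*s^3 + 336*s^2 - 276*s - 104)

Working:
(1) reduce the feedback loop with forward A2 and return A3: (-2*s^3 - 5*s^2 + 9*s - 3)/(10*s^2 + 11*s - 13)
(2) series reduction of [A2/(1+A2*A3)], A4, A5, A6: (8*s^4 + 26*s^3 - 21*s^2 - 15*s + 9)/(30*s^4 - 17*s^3 - 114*s^2 + 43*s + 26)
(3) add A1, ([A2/(1+A2*A3)]*A4*A5*A6) (parallel), giving the overall T(s)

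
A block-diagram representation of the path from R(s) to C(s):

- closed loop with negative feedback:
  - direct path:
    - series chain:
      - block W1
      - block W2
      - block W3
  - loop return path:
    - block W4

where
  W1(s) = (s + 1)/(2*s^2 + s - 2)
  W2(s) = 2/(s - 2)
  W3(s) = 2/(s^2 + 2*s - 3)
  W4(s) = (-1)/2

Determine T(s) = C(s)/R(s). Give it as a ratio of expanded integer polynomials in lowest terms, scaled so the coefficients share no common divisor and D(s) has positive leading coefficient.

Answer: (4*s + 4)/(2*s^5 + s^4 - 16*s^3 + 5*s^2 + 18*s - 14)

Working:
[1] multiply W1, W2, W3 (series): (4*s + 4)/(2*s^5 + s^4 - 16*s^3 + 5*s^2 + 20*s - 12)
[2] reduce the feedback loop with forward (W1*W2*W3) and return W4, which is the overall transfer function T(s) = C(s)/R(s) in lowest terms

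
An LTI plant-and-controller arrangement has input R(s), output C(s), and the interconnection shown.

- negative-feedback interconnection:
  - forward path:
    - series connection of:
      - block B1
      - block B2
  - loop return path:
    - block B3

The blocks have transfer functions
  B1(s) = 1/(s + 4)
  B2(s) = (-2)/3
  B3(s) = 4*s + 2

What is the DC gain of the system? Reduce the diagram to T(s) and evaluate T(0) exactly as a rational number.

First reduce the diagram to T(s).

[1] cascade B1, B2: (-2)/(3*s + 12)
[2] apply the feedback formula to (B1*B2), B3: 2/(5*s - 8)
Step 2 gives the overall T(s). Then T(0) = 2/(-8) = -1/4.

Answer: -1/4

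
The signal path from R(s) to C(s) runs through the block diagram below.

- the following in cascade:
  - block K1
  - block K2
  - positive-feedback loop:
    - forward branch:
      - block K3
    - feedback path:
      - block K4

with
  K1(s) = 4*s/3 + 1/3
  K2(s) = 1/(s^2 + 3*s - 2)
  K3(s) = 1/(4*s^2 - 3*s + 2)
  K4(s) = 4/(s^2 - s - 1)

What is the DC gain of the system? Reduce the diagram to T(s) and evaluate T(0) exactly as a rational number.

Answer: -1/36

Working:
Step 1: collapse the loop (K3 forward, K4 return) -> (s^2 - s - 1)/(4*s^4 - 7*s^3 + s^2 + s - 6)
Step 2: multiply K1, K2, [K3/(1-K3*K4)] (series) -> (4*s^3 - 3*s^2 - 5*s - 1)/(12*s^6 + 15*s^5 - 84*s^4 + 54*s^3 - 15*s^2 - 60*s + 36)
DC gain: substitute s = 0 into T(s) from step 2: T(0) = -1/36.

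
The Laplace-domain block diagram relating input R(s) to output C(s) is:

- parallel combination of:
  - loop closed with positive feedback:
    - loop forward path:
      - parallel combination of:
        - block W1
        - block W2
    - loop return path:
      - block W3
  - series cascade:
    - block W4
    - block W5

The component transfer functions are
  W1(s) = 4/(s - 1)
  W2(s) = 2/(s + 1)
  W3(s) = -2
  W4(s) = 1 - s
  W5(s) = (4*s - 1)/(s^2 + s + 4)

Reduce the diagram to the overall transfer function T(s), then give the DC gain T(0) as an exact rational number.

First reduce the diagram to T(s).

Step 1: reduce the parallel group W1, W2; result (6*s + 2)/(s^2 - 1)
Step 2: reduce the feedback loop with forward (W1+W2) and return W3; result (6*s + 2)/(s^2 + 12*s + 3)
Step 3: multiply W4, W5 (series); result (-4*s^2 + 5*s - 1)/(s^2 + s + 4)
Step 4: sum the parallel branches [(W1+W2)/(1-(W1+W2)*W3)], (W4*W5); result (-4*s^4 - 37*s^3 + 55*s^2 + 29*s + 5)/(s^4 + 13*s^3 + 19*s^2 + 51*s + 12)
That last expression is T(s); at s = 0 only the constant terms survive, so T(0) = 5/12.

Answer: 5/12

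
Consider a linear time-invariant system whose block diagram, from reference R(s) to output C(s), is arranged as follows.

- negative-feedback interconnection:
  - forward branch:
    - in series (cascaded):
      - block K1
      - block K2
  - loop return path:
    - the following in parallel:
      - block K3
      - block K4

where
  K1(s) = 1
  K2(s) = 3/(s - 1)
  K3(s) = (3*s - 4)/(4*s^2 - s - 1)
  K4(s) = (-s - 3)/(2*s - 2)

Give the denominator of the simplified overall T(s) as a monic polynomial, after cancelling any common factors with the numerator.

[1] series reduction of K1, K2 gives 3/(s - 1)
[2] combine K3, K4 in parallel gives (-4*s^3 - 5*s^2 - 10*s + 11)/(8*s^3 - 10*s^2 + 2)
[3] reduce the feedback loop with forward (K1*K2) and return (K3+K4) gives (24*s^3 - 30*s^2 + 6)/(8*s^4 - 30*s^3 - 5*s^2 - 28*s + 31)
No further cancellation is possible in the step-3 result, so that is T(s). Its denominator becomes monic after dividing by the leading coefficient 8.

Hence the answer: s^4 - 15*s^3/4 - 5*s^2/8 - 7*s/2 + 31/8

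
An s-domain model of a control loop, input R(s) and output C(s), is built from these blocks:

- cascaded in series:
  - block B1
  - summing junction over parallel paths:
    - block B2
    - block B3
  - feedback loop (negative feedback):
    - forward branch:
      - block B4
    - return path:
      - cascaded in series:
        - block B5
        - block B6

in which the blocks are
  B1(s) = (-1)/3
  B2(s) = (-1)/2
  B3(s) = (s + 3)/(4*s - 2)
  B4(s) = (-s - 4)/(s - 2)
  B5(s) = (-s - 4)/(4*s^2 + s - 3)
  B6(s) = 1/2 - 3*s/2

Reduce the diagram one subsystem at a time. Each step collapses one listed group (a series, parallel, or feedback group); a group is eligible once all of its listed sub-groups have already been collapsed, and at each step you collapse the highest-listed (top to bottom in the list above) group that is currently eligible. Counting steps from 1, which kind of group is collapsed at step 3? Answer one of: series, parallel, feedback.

The answer is feedback.

Reasoning:
(1) sum the parallel branches B2, B3
(2) series reduction of B5, B6
(3) reduce the feedback loop with forward B4 and return (B5*B6)
(4) series reduction of B1, (B2+B3), [B4/(1+B4*(B5*B6))]
The group at step 3 is a feedback group.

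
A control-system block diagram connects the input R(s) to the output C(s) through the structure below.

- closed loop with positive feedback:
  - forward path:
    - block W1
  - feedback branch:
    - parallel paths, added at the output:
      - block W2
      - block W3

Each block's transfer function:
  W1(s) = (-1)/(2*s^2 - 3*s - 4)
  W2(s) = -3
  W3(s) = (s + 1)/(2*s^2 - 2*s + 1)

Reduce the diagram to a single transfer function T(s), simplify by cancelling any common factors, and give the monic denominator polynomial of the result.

First reduce the diagram to T(s).

(1) reduce the parallel group W2, W3 gives (-6*s^2 + 7*s - 2)/(2*s^2 - 2*s + 1)
(2) feedback reduction of W1, (W2+W3) gives (-2*s^2 + 2*s - 1)/(4*s^4 - 10*s^3 - 6*s^2 + 12*s - 6)
Step 2 gives the fully reduced T(s), with no common factor left to cancel. The denominator's leading coefficient is 4, so divide each of its coefficients by 4 to get the monic form.

Answer: s^4 - 5*s^3/2 - 3*s^2/2 + 3*s - 3/2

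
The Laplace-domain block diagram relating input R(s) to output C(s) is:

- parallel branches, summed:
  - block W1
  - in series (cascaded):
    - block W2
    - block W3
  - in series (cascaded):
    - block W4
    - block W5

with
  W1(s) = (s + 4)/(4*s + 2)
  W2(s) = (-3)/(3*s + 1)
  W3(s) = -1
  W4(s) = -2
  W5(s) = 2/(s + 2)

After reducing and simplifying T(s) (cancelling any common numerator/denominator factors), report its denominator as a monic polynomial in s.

Answer: s^3 + 17*s^2/6 + 11*s/6 + 1/3

Working:
Step 1. reduce the series chain W2, W3, giving 3/(3*s + 1)
Step 2. combine W4, W5 in series, giving (-4)/(s + 2)
Step 3. combine W1, (W2*W3), (W4*W5) in parallel, giving (3*s^3 - 17*s^2 + 20*s + 12)/(12*s^3 + 34*s^2 + 22*s + 4)
That last expression is T(s), already simplified. Scaling its denominator by 1/12 (the reciprocal of the leading coefficient) yields the monic denominator.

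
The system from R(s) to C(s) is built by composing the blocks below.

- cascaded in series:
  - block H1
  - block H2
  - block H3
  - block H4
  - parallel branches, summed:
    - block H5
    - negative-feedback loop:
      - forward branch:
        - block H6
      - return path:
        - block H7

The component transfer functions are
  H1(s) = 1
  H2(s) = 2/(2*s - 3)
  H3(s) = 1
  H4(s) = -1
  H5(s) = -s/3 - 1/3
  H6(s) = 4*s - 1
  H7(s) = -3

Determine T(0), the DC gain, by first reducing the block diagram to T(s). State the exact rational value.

Reducing step by step:

Step 1: feedback reduction of H6, H7: (1 - 4*s)/(12*s - 4)
Step 2: parallel reduction of H5, [H6/(1+H6*H7)]: (-12*s^2 - 20*s + 7)/(36*s - 12)
Step 3: series reduction of H1, H2, H3, H4, (H5+[H6/(1+H6*H7)]): (12*s^2 + 20*s - 7)/(36*s^2 - 66*s + 18)
That last expression is T(s); at s = 0 only the constant terms survive, so T(0) = -7/18.

Answer: -7/18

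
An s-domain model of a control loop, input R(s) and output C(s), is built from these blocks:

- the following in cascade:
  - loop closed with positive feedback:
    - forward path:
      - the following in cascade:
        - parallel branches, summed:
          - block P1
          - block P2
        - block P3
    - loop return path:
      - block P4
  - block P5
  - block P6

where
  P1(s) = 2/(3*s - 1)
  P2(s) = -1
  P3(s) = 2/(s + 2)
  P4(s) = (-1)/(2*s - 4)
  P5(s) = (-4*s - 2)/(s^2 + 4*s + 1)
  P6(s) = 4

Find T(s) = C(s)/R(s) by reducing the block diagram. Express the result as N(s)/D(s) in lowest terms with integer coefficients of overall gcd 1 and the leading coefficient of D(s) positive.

First reduce the diagram to T(s).

1. reduce the parallel group P1, P2: (3 - 3*s)/(3*s - 1)
2. multiply (P1+P2), P3 (series): (6 - 6*s)/(3*s^2 + 5*s - 2)
3. collapse the loop (((P1+P2)*P3) forward, P4 return): (-6*s^2 + 18*s - 12)/(3*s^3 - s^2 - 15*s + 7)
4. series reduction of [((P1+P2)*P3)/(1-((P1+P2)*P3)*P4)], P5, P6: this yields T(s), and no further normalization is needed

Answer: (96*s^3 - 240*s^2 + 48*s + 96)/(3*s^5 + 11*s^4 - 16*s^3 - 54*s^2 + 13*s + 7)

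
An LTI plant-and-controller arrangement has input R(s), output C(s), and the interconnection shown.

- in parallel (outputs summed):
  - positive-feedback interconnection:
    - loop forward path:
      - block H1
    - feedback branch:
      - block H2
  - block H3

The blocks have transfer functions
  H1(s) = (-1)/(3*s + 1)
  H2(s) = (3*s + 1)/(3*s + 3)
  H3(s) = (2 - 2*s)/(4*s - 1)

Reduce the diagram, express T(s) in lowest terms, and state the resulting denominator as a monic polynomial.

The answer is s^3 + 17*s^2/12 + s/36 - 1/9.

Reasoning:
Step 1: feedback reduction of H1, H2 -> (-3*s - 3)/(9*s^2 + 15*s + 4)
Step 2: reduce the parallel group [H1/(1-H1*H2)], H3 -> (-18*s^3 - 24*s^2 + 13*s + 11)/(36*s^3 + 51*s^2 + s - 4)
That last expression is T(s), already simplified. Scaling its denominator by 1/36 (the reciprocal of the leading coefficient) yields the monic denominator.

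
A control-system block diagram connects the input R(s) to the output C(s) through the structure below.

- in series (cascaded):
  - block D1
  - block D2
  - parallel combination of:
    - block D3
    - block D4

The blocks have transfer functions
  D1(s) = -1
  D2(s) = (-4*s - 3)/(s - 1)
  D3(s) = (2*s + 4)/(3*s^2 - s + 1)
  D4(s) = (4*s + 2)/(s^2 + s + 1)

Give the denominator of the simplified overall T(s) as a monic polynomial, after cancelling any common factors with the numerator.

The answer is s^5 - s^4/3 + s^3/3 - s^2 + s/3 - 1/3.

Reasoning:
Step 1: reduce the parallel group D3, D4 = (14*s^3 + 8*s^2 + 8*s + 6)/(3*s^4 + 2*s^3 + 3*s^2 + 1)
Step 2: combine D1, D2, (D3+D4) in series = (56*s^4 + 74*s^3 + 56*s^2 + 48*s + 18)/(3*s^5 - s^4 + s^3 - 3*s^2 + s - 1)
T(s) is the step-2 result (common factors already cancelled). Leading coefficient of the denominator: 3. Divide through by 3 for the monic polynomial.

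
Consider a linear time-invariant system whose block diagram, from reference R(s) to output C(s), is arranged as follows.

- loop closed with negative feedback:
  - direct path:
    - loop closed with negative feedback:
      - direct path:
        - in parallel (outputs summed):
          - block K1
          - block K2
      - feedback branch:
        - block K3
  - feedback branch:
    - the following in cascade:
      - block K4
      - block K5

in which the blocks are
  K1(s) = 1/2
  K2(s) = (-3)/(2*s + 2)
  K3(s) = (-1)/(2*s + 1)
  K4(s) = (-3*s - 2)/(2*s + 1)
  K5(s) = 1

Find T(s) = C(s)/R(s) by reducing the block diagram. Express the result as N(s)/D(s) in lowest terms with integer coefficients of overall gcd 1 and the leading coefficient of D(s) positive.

1. reduce the parallel group K1, K2 = (s - 2)/(2*s + 2)
2. apply the feedback formula to (K1+K2), K3 = (2*s^2 - 3*s - 2)/(4*s^2 + 5*s + 4)
3. series reduction of K4, K5 = (-3*s - 2)/(2*s + 1)
4. close the feedback loop around [(K1+K2)/(1+(K1+K2)*K3)], (K4*K5), which is the overall transfer function T(s) = C(s)/R(s) in lowest terms

Final answer: (2*s^2 - 3*s - 2)/(s^2 + 9*s + 8)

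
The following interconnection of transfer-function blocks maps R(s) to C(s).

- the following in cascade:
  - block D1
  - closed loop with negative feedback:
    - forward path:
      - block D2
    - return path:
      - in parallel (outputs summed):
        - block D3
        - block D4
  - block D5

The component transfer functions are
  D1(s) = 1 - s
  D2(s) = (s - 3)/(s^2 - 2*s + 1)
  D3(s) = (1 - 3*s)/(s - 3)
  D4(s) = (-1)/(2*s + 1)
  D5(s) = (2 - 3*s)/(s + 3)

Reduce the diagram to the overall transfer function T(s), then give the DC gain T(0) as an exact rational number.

1. parallel reduction of D3, D4 = (-6*s^2 - 2*s + 4)/(2*s^2 - 5*s - 3)
2. apply the feedback formula to D2, (D3+D4) = (2*s^2 - 5*s - 3)/(2*s^3 - 9*s^2 - 2*s + 5)
3. combine D1, [D2/(1+D2*(D3+D4))], D5 in series = (6*s^4 - 25*s^3 + 20*s^2 + 5*s - 6)/(2*s^4 - 3*s^3 - 29*s^2 - s + 15)
Evaluating the step-3 result (the overall T(s)) at s = 0 gives T(0) = -6/15 = -2/5.

Final answer: -2/5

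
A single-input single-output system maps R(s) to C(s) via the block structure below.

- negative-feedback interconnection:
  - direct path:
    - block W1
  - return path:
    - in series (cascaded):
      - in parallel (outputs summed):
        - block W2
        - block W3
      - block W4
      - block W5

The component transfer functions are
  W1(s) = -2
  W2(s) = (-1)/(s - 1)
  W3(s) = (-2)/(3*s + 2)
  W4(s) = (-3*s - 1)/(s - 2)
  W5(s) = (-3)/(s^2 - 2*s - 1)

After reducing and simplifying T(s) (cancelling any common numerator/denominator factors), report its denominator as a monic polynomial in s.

The answer is s^5 - 13*s^4/3 + 11*s^3/3 + 101*s^2/3 + 22*s/3 - 4/3.

Reasoning:
Step 1: combine W2, W3 in parallel -> (-5*s)/(3*s^2 - s - 2)
Step 2: combine (W2+W3), W4, W5 in series -> (-45*s^2 - 15*s)/(3*s^5 - 13*s^4 + 11*s^3 + 11*s^2 - 8*s - 4)
Step 3: reduce the feedback loop with forward W1 and return ((W2+W3)*W4*W5) -> (-6*s^5 + 26*s^4 - 22*s^3 - 22*s^2 + 16*s + 8)/(3*s^5 - 13*s^4 + 11*s^3 + 101*s^2 + 22*s - 4)
The result of step 3 is T(s) in lowest terms. Its denominator has leading coefficient 3; dividing the denominator through by 3 makes it monic.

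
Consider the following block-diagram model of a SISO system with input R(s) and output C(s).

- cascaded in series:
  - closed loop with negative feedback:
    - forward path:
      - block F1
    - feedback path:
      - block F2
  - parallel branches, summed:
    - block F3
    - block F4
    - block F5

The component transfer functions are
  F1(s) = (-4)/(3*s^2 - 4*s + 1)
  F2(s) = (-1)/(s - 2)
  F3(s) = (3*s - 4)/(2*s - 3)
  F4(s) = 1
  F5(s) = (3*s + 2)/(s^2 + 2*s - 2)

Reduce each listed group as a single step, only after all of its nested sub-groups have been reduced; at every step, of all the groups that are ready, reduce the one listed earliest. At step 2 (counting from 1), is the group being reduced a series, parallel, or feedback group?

Step 1: feedback reduction of F1, F2
Step 2: sum the parallel branches F3, F4, F5
Step 3: multiply [F1/(1+F1*F2)], (F3+F4+F5) (series)
So the answer for step 2 is parallel.

Answer: parallel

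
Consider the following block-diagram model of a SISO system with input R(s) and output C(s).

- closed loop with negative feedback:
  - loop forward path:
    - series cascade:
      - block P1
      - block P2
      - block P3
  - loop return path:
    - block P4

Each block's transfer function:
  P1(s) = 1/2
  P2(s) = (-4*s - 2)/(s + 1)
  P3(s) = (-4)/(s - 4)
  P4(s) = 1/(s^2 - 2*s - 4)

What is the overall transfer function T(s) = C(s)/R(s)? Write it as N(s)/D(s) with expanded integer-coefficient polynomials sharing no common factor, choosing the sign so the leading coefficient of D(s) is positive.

Answer: (8*s^3 - 12*s^2 - 40*s - 16)/(s^4 - 5*s^3 - 2*s^2 + 28*s + 20)

Working:
1. cascade P1, P2, P3 -> (8*s + 4)/(s^2 - 3*s - 4)
2. feedback reduction of (P1*P2*P3), P4, giving the overall T(s)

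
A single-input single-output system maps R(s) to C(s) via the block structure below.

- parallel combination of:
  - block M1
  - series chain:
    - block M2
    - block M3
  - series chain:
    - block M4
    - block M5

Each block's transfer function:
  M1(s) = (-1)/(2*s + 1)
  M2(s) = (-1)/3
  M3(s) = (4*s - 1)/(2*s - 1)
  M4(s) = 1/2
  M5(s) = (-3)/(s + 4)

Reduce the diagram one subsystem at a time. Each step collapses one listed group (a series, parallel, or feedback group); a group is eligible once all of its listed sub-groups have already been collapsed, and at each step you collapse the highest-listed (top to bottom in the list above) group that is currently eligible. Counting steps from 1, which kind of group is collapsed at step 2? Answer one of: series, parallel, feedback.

Answer: series

Working:
Step 1: combine M2, M3 in series
Step 2: cascade M4, M5
Step 3: add M1, (M2*M3), (M4*M5) (parallel)
Step 2 collapses a series group.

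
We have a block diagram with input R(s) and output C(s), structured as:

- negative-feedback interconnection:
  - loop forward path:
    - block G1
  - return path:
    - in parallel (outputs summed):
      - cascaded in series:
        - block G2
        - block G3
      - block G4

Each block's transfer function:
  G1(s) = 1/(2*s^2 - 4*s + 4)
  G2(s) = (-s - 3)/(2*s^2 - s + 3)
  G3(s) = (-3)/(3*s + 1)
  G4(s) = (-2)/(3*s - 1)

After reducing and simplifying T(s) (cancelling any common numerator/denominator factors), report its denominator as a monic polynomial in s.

Reducing step by step:

[1] combine G2, G3 in series: (3*s + 9)/(6*s^3 - s^2 + 8*s + 3)
[2] combine (G2*G3), G4 in parallel: (-12*s^3 + 11*s^2 + 8*s - 15)/(18*s^4 - 9*s^3 + 25*s^2 + s - 3)
[3] apply the feedback formula to G1, ((G2*G3)+G4): (18*s^4 - 9*s^3 + 25*s^2 + s - 3)/(36*s^6 - 90*s^5 + 158*s^4 - 146*s^3 + 101*s^2 + 24*s - 27)
T(s) is the step-3 result (common factors already cancelled). Leading coefficient of the denominator: 36. Divide through by 36 for the monic polynomial.

Answer: s^6 - 5*s^5/2 + 79*s^4/18 - 73*s^3/18 + 101*s^2/36 + 2*s/3 - 3/4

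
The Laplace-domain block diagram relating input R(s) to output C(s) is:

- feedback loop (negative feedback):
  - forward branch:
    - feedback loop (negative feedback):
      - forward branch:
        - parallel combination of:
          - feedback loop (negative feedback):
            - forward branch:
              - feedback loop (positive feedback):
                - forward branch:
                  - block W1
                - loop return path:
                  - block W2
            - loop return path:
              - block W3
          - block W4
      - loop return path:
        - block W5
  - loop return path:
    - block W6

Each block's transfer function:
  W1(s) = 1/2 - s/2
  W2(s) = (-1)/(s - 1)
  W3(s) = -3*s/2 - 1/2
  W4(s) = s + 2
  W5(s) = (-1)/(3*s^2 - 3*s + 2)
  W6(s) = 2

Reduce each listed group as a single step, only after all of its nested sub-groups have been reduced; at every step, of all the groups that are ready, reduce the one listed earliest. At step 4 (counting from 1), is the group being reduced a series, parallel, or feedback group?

1. apply the feedback formula to W1, W2
2. reduce the feedback loop with forward [W1/(1-W1*W2)] and return W3
3. reduce the parallel group [[W1/(1-W1*W2)]/(1+[W1/(1-W1*W2)]*W3)], W4
4. feedback reduction of ([[W1/(1-W1*W2)]/(1+[W1/(1-W1*W2)]*W3)]+W4), W5
5. reduce the feedback loop with forward [([[W1/(1-W1*W2)]/(1+[W1/(1-W1*W2)]*W3)]+W4)/(1+([[W1/(1-W1*W2)]/(1+[W1/(1-W1*W2)]*W3)]+W4)*W5)] and return W6
So the answer for step 4 is feedback.

Hence the answer: feedback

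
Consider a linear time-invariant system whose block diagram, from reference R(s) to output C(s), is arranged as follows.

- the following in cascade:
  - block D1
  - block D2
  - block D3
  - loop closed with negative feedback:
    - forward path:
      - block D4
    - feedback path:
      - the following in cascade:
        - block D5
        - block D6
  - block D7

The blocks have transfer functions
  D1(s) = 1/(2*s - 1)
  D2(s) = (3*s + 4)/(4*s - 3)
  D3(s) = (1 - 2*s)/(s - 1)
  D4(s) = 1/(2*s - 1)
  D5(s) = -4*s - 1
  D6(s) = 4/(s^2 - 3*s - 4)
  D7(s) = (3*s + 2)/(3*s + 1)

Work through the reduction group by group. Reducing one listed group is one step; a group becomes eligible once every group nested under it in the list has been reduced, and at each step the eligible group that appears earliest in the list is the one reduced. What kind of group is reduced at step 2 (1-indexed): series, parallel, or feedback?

Step 1. cascade D5, D6
Step 2. reduce the feedback loop with forward D4 and return (D5*D6)
Step 3. reduce the series chain D1, D2, D3, [D4/(1+D4*(D5*D6))], D7
At step 2 the group reduced is feedback.

Hence the answer: feedback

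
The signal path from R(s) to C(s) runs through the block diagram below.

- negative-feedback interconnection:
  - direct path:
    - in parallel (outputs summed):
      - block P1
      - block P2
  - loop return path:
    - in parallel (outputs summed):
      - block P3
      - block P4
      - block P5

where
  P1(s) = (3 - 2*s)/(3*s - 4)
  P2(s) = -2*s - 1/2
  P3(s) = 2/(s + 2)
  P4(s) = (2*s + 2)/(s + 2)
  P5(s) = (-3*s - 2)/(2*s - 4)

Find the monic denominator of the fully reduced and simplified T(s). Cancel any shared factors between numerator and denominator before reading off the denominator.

Step 1: parallel reduction of P1, P2 -> (-12*s^2 + 9*s + 10)/(6*s - 8)
Step 2: add P3, P4, P5 (parallel) -> (s - 10)/(2*s - 4)
Step 3: feedback reduction of (P1+P2), (P3+P4+P5) -> (24*s^3 - 66*s^2 + 16*s + 40)/(12*s^3 - 141*s^2 + 120*s + 68)
T(s) is the step-3 result (common factors already cancelled). Leading coefficient of the denominator: 12. Divide through by 12 for the monic polynomial.

Therefore the answer is s^3 - 47*s^2/4 + 10*s + 17/3.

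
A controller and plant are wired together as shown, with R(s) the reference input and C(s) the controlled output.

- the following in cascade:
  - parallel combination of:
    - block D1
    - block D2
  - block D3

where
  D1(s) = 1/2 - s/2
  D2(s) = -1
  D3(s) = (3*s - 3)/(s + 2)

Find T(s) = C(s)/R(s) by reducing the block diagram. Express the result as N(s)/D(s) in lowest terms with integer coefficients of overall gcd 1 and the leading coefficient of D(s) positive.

Step 1 - parallel reduction of D1, D2 -> -s/2 - 1/2
Step 2 - combine (D1+D2), D3 in series, giving the overall T(s)

Final answer: (3 - 3*s^2)/(2*s + 4)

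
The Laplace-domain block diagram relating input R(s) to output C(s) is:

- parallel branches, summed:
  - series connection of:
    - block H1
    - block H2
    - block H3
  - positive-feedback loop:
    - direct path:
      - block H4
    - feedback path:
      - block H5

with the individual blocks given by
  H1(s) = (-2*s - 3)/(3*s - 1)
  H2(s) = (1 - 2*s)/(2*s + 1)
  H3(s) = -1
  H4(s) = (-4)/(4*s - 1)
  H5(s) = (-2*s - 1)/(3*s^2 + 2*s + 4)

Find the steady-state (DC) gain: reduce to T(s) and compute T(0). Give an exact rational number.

Step 1. cascade H1, H2, H3 = (-4*s^2 - 4*s + 3)/(6*s^2 + s - 1)
Step 2. close the feedback loop around H4, H5 = (-12*s^2 - 8*s - 16)/(12*s^3 + 5*s^2 + 6*s - 8)
Step 3. parallel reduction of (H1*H2*H3), [H4/(1-H4*H5)] = (-48*s^5 - 140*s^4 - 68*s^3 - 69*s^2 + 42*s - 8)/(72*s^5 + 42*s^4 + 29*s^3 - 47*s^2 - 14*s + 8)
DC gain: substitute s = 0 into T(s) from step 3: T(0) = -8/8 = -1.

Answer: -1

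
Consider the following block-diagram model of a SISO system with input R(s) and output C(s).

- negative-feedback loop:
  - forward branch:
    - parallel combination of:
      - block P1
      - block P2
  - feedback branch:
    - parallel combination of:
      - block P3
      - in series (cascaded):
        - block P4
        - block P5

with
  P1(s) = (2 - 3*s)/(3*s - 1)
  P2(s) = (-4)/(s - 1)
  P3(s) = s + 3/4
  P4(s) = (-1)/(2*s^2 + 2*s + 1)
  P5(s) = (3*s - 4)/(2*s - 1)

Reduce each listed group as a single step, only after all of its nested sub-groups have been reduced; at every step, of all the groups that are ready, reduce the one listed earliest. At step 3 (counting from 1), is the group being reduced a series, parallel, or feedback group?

Step 1 - sum the parallel branches P1, P2
Step 2 - multiply P4, P5 (series)
Step 3 - reduce the parallel group P3, (P4*P5)
Step 4 - collapse the loop ((P1+P2) forward, (P3+(P4*P5)) return)
So the answer for step 3 is parallel.

Therefore the answer is parallel.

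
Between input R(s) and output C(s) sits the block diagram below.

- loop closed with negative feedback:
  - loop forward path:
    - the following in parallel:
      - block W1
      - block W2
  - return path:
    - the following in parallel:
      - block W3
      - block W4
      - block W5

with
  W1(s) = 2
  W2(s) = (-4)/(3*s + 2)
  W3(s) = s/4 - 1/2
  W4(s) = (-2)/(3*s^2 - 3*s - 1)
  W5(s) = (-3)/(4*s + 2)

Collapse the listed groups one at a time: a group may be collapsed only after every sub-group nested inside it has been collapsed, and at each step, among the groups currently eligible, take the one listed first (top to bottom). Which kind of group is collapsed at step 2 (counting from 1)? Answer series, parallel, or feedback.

1. add W1, W2 (parallel)
2. sum the parallel branches W3, W4, W5
3. feedback reduction of (W1+W2), (W3+W4+W5)
Step 2: parallel.

Final answer: parallel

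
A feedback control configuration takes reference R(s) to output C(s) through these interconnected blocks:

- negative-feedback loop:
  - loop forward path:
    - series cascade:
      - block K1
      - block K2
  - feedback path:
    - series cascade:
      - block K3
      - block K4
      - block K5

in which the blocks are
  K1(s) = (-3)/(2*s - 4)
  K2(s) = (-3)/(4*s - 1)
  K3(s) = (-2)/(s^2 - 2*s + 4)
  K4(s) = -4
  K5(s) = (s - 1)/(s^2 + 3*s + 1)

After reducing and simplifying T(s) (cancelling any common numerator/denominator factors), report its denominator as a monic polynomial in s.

The answer is s^6 - 5*s^5/4 - 11*s^4/4 + 51*s^3/4 - 19*s^2 + 5*s - 7.

Reasoning:
(1) cascade K1, K2: 9/(8*s^2 - 18*s + 4)
(2) series reduction of K3, K4, K5: (8*s - 8)/(s^4 + s^3 - s^2 + 10*s + 4)
(3) close the feedback loop around (K1*K2), (K3*K4*K5): (9*s^4 + 9*s^3 - 9*s^2 + 90*s + 36)/(8*s^6 - 10*s^5 - 22*s^4 + 102*s^3 - 152*s^2 + 40*s - 56)
Step 3 gives the fully reduced T(s), with no common factor left to cancel. The denominator's leading coefficient is 8, so divide each of its coefficients by 8 to get the monic form.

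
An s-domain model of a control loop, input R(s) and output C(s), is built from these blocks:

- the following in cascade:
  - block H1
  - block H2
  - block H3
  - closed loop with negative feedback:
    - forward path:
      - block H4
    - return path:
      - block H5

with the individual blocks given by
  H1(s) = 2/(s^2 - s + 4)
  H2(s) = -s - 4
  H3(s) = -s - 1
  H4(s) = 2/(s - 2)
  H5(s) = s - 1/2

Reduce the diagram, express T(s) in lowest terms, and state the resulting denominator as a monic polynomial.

Step 1 - feedback reduction of H4, H5 -> 2/(3*s - 3)
Step 2 - series reduction of H1, H2, H3, [H4/(1+H4*H5)] -> (4*s^2 + 20*s + 16)/(3*s^3 - 6*s^2 + 15*s - 12)
That last expression is T(s), already simplified. Scaling its denominator by 1/3 (the reciprocal of the leading coefficient) yields the monic denominator.

Hence the answer: s^3 - 2*s^2 + 5*s - 4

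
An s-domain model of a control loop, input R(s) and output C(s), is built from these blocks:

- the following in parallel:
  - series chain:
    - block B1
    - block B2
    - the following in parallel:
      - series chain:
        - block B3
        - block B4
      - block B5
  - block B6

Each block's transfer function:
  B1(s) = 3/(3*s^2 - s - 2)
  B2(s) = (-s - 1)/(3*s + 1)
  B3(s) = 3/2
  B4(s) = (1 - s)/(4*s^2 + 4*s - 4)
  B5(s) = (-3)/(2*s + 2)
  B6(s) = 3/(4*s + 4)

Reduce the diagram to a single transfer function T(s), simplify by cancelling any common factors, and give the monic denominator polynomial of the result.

Reducing step by step:

1. reduce the series chain B3, B4 gives (3 - 3*s)/(8*s^2 + 8*s - 8)
2. sum the parallel branches (B3*B4), B5 gives (-15*s^2 - 12*s + 15)/(8*s^3 + 16*s^2 - 8)
3. series reduction of B1, B2, ((B3*B4)+B5) gives (45*s^2 + 36*s - 45)/(72*s^5 + 72*s^4 - 128*s^3 - 72*s^2 + 40*s + 16)
4. reduce the parallel group (B1*B2*((B3*B4)+B5)), B6 gives (54*s^5 + 54*s^4 - 51*s^3 + 27*s^2 + 21*s - 33)/(72*s^6 + 144*s^5 - 56*s^4 - 200*s^3 - 32*s^2 + 56*s + 16)
The result of step 4 is T(s) in lowest terms. Its denominator has leading coefficient 72; dividing the denominator through by 72 makes it monic.

Answer: s^6 + 2*s^5 - 7*s^4/9 - 25*s^3/9 - 4*s^2/9 + 7*s/9 + 2/9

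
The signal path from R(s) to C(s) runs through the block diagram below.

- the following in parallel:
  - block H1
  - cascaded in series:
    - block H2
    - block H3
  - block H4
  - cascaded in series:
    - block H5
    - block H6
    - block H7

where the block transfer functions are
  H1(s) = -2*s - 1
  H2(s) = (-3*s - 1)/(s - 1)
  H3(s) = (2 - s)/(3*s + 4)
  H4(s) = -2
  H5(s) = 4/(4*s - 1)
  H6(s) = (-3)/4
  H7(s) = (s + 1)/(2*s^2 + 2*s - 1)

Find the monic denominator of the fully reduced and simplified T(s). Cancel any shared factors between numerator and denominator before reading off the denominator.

[1] multiply H2, H3 (series) = (3*s^2 - 5*s - 2)/(3*s^2 + s - 4)
[2] reduce the series chain H5, H6, H7 = (-3*s - 3)/(8*s^3 + 6*s^2 - 6*s + 1)
[3] add H1, (H2*H3), H4, (H5*H6*H7) (parallel) = (-48*s^6 - 100*s^5 - 12*s^4 + 113*s^3 + 40*s^2 - 51*s + 22)/(24*s^5 + 26*s^4 - 44*s^3 - 27*s^2 + 25*s - 4)
Step 3 gives the fully reduced T(s), with no common factor left to cancel. The denominator's leading coefficient is 24, so divide each of its coefficients by 24 to get the monic form.

Final answer: s^5 + 13*s^4/12 - 11*s^3/6 - 9*s^2/8 + 25*s/24 - 1/6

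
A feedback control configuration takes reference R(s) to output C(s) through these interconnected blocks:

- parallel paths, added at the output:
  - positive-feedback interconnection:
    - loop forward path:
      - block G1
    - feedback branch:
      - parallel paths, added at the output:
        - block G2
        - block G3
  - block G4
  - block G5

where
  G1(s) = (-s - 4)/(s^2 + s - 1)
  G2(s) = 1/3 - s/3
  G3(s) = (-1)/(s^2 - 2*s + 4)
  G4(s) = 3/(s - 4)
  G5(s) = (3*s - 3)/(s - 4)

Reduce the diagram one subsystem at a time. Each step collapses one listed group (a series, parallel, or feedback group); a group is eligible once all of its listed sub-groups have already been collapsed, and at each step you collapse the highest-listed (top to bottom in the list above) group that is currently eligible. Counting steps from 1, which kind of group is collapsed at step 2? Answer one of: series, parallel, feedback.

Reducing step by step:

1. reduce the parallel group G2, G3
2. feedback reduction of G1, (G2+G3)
3. sum the parallel branches [G1/(1-G1*(G2+G3))], G4, G5
The group at step 2 is a feedback group.

Answer: feedback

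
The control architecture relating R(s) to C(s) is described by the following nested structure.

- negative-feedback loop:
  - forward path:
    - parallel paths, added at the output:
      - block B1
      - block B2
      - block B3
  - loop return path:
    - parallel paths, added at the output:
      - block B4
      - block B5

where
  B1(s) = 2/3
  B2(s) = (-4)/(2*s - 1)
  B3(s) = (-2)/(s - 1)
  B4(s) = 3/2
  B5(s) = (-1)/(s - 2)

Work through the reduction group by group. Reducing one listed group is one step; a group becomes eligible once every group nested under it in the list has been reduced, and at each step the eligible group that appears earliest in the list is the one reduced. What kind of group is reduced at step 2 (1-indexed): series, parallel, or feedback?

The answer is parallel.

Reasoning:
Step 1: reduce the parallel group B1, B2, B3
Step 2: reduce the parallel group B4, B5
Step 3: apply the feedback formula to (B1+B2+B3), (B4+B5)
Step 2 collapses a parallel group.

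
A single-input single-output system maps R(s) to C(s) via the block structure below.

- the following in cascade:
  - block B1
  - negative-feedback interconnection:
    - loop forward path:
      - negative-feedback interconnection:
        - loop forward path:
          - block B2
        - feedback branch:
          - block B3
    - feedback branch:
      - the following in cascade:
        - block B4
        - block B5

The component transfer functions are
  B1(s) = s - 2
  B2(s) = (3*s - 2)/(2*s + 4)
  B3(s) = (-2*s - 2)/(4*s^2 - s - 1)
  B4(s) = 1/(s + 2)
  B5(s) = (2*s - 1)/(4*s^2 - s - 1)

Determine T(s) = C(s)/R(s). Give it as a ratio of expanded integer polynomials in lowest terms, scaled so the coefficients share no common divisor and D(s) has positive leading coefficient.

Reducing step by step:

1. close the feedback loop around B2, B3 -> (12*s^3 - 11*s^2 - s + 2)/(8*s^3 + 8*s^2 - 8*s)
2. cascade B4, B5 -> (2*s - 1)/(4*s^3 + 7*s^2 - 3*s - 2)
3. apply the feedback formula to [B2/(1+B2*B3)], (B4*B5) -> (12*s^4 + 13*s^3 - 23*s^2 + 4)/(8*s^4 + 24*s^3 + 14*s^2 - 23*s + 2)
4. multiply B1, [[B2/(1+B2*B3)]/(1+[B2/(1+B2*B3)]*(B4*B5))] (series) - this is the overall T(s), already in the required normalized form

Answer: (12*s^5 - 11*s^4 - 49*s^3 + 46*s^2 + 4*s - 8)/(8*s^4 + 24*s^3 + 14*s^2 - 23*s + 2)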